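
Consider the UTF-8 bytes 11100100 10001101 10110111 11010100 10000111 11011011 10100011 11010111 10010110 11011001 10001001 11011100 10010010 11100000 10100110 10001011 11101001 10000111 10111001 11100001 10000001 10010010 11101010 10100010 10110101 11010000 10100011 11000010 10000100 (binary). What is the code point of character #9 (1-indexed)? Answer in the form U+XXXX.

U+1052

Offset 0: leading byte 0xE4 = 11100100 → 3-byte char #1 = E4 8D B7.
Offset 3: leading byte 0xD4 = 11010100 → 2-byte char #2 = D4 87.
Offset 5: leading byte 0xDB = 11011011 → 2-byte char #3 = DB A3.
Offset 7: leading byte 0xD7 = 11010111 → 2-byte char #4 = D7 96.
Offset 9: leading byte 0xD9 = 11011001 → 2-byte char #5 = D9 89.
Offset 11: leading byte 0xDC = 11011100 → 2-byte char #6 = DC 92.
Offset 13: leading byte 0xE0 = 11100000 → 3-byte char #7 = E0 A6 8B.
Offset 16: leading byte 0xE9 = 11101001 → 3-byte char #8 = E9 87 B9.
Offset 19: leading byte 0xE1 = 11100001 → 3-byte char #9 = E1 81 92.
Leading byte 0xE1 = 11100001 matches 1110xxxx → 3-byte sequence.
Byte 1: 0xE1 = 11100001, payload 0001 (4 bits).
Byte 2: 0x81 = 10000001 (10xxxxxx ✓), payload 000001.
Byte 3: 0x92 = 10010010 (10xxxxxx ✓), payload 010010.
Concatenate: 0001000001010010 = 0x1052 (16 bits → U+1052).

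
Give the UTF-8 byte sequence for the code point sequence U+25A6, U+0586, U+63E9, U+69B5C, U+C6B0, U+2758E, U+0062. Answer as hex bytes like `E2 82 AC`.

E2 96 A6 D6 86 E6 8F A9 F1 A9 AD 9C EC 9A B0 F0 A7 96 8E 62

U+25A6: 3-byte form → E2 96 A6.
U+0586: 2-byte form → D6 86.
U+63E9: 3-byte form → E6 8F A9.
U+69B5C: 4-byte form → F1 A9 AD 9C.
U+C6B0: 3-byte form → EC 9A B0.
U+2758E: 4-byte form → F0 A7 96 8E.
U+0062: 1-byte form → 62.
Concatenated (20 bytes): E2 96 A6 D6 86 E6 8F A9 F1 A9 AD 9C EC 9A B0 F0 A7 96 8E 62.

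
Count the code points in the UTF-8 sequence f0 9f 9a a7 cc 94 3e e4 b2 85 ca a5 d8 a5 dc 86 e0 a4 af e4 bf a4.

9

Byte at offset 0: 0xF0 = 11110000 → 4-byte char (#1). Advance 4.
Byte at offset 4: 0xCC = 11001100 → 2-byte char (#2). Advance 2.
Byte at offset 6: 0x3E = 00111110 → 1-byte char (#3). Advance 1.
Byte at offset 7: 0xE4 = 11100100 → 3-byte char (#4). Advance 3.
Byte at offset 10: 0xCA = 11001010 → 2-byte char (#5). Advance 2.
Byte at offset 12: 0xD8 = 11011000 → 2-byte char (#6). Advance 2.
Byte at offset 14: 0xDC = 11011100 → 2-byte char (#7). Advance 2.
Byte at offset 16: 0xE0 = 11100000 → 3-byte char (#8). Advance 3.
Byte at offset 19: 0xE4 = 11100100 → 3-byte char (#9). Advance 3.
Reached end at offset 22 after 9 code points.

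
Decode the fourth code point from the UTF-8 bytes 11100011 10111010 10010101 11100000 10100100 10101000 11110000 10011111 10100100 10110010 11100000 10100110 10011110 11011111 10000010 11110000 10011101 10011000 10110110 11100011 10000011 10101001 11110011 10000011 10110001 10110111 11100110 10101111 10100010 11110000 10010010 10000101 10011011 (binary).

U+099E

Offset 0: leading byte 0xE3 = 11100011 → 3-byte char #1 = E3 BA 95.
Offset 3: leading byte 0xE0 = 11100000 → 3-byte char #2 = E0 A4 A8.
Offset 6: leading byte 0xF0 = 11110000 → 4-byte char #3 = F0 9F A4 B2.
Offset 10: leading byte 0xE0 = 11100000 → 3-byte char #4 = E0 A6 9E.
Leading byte 0xE0 = 11100000 matches 1110xxxx → 3-byte sequence.
Byte 1: 0xE0 = 11100000, payload 0000 (4 bits).
Byte 2: 0xA6 = 10100110 (10xxxxxx ✓), payload 100110.
Byte 3: 0x9E = 10011110 (10xxxxxx ✓), payload 011110.
Concatenate: 0000100110011110 = 0x99E (16 bits → U+099E).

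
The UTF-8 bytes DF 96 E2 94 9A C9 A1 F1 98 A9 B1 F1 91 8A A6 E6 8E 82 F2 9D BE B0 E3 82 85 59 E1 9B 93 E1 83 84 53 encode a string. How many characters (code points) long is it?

Byte at offset 0: 0xDF = 11011111 → 2-byte char (#1). Advance 2.
Byte at offset 2: 0xE2 = 11100010 → 3-byte char (#2). Advance 3.
Byte at offset 5: 0xC9 = 11001001 → 2-byte char (#3). Advance 2.
Byte at offset 7: 0xF1 = 11110001 → 4-byte char (#4). Advance 4.
Byte at offset 11: 0xF1 = 11110001 → 4-byte char (#5). Advance 4.
Byte at offset 15: 0xE6 = 11100110 → 3-byte char (#6). Advance 3.
Byte at offset 18: 0xF2 = 11110010 → 4-byte char (#7). Advance 4.
Byte at offset 22: 0xE3 = 11100011 → 3-byte char (#8). Advance 3.
Byte at offset 25: 0x59 = 01011001 → 1-byte char (#9). Advance 1.
Byte at offset 26: 0xE1 = 11100001 → 3-byte char (#10). Advance 3.
Byte at offset 29: 0xE1 = 11100001 → 3-byte char (#11). Advance 3.
Byte at offset 32: 0x53 = 01010011 → 1-byte char (#12). Advance 1.
Reached end at offset 33 after 12 code points.

12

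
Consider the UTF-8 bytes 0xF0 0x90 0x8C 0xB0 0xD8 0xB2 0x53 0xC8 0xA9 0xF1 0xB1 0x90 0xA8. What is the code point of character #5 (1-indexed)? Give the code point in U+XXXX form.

U+71428

Offset 0: leading byte 0xF0 = 11110000 → 4-byte char #1 = F0 90 8C B0.
Offset 4: leading byte 0xD8 = 11011000 → 2-byte char #2 = D8 B2.
Offset 6: leading byte 0x53 = 01010011 → 1-byte char #3 = 53.
Offset 7: leading byte 0xC8 = 11001000 → 2-byte char #4 = C8 A9.
Offset 9: leading byte 0xF1 = 11110001 → 4-byte char #5 = F1 B1 90 A8.
Leading byte 0xF1 = 11110001 matches 11110xxx → 4-byte sequence.
Byte 1: 0xF1 = 11110001, payload 001 (3 bits).
Byte 2: 0xB1 = 10110001 (10xxxxxx ✓), payload 110001.
Byte 3: 0x90 = 10010000 (10xxxxxx ✓), payload 010000.
Byte 4: 0xA8 = 10101000 (10xxxxxx ✓), payload 101000.
Concatenate: 001110001010000101000 = 0x71428 (21 bits → U+71428).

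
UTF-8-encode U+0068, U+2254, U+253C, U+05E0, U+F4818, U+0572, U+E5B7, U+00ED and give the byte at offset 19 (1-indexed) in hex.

0xC3

1-indexed offset 19 is 0-indexed offset 18.
U+0068 → 1-byte form 68 at offsets 0–0.
U+2254 → 3-byte form E2 89 94 at offsets 1–3.
U+253C → 3-byte form E2 94 BC at offsets 4–6.
U+05E0 → 2-byte form D7 A0 at offsets 7–8.
U+F4818 → 4-byte form F3 B4 A0 98 at offsets 9–12.
U+0572 → 2-byte form D5 B2 at offsets 13–14.
U+E5B7 → 3-byte form EE 96 B7 at offsets 15–17.
U+00ED → 2-byte form C3 AD at offsets 18–19.
Offset 18 falls in char 8's range; it's byte 1 of C3 AD = 0xC3.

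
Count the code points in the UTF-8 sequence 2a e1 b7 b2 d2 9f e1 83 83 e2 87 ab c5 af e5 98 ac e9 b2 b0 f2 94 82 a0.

9

Byte at offset 0: 0x2A = 00101010 → 1-byte char (#1). Advance 1.
Byte at offset 1: 0xE1 = 11100001 → 3-byte char (#2). Advance 3.
Byte at offset 4: 0xD2 = 11010010 → 2-byte char (#3). Advance 2.
Byte at offset 6: 0xE1 = 11100001 → 3-byte char (#4). Advance 3.
Byte at offset 9: 0xE2 = 11100010 → 3-byte char (#5). Advance 3.
Byte at offset 12: 0xC5 = 11000101 → 2-byte char (#6). Advance 2.
Byte at offset 14: 0xE5 = 11100101 → 3-byte char (#7). Advance 3.
Byte at offset 17: 0xE9 = 11101001 → 3-byte char (#8). Advance 3.
Byte at offset 20: 0xF2 = 11110010 → 4-byte char (#9). Advance 4.
Reached end at offset 24 after 9 code points.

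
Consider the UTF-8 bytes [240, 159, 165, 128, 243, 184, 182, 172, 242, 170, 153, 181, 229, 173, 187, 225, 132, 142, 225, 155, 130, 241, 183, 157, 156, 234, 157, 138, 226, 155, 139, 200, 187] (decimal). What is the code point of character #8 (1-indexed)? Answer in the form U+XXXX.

U+A74A

Offset 0: leading byte 0xF0 = 11110000 → 4-byte char #1 = F0 9F A5 80.
Offset 4: leading byte 0xF3 = 11110011 → 4-byte char #2 = F3 B8 B6 AC.
Offset 8: leading byte 0xF2 = 11110010 → 4-byte char #3 = F2 AA 99 B5.
Offset 12: leading byte 0xE5 = 11100101 → 3-byte char #4 = E5 AD BB.
Offset 15: leading byte 0xE1 = 11100001 → 3-byte char #5 = E1 84 8E.
Offset 18: leading byte 0xE1 = 11100001 → 3-byte char #6 = E1 9B 82.
Offset 21: leading byte 0xF1 = 11110001 → 4-byte char #7 = F1 B7 9D 9C.
Offset 25: leading byte 0xEA = 11101010 → 3-byte char #8 = EA 9D 8A.
Leading byte 0xEA = 11101010 matches 1110xxxx → 3-byte sequence.
Byte 1: 0xEA = 11101010, payload 1010 (4 bits).
Byte 2: 0x9D = 10011101 (10xxxxxx ✓), payload 011101.
Byte 3: 0x8A = 10001010 (10xxxxxx ✓), payload 001010.
Concatenate: 1010011101001010 = 0xA74A (16 bits → U+A74A).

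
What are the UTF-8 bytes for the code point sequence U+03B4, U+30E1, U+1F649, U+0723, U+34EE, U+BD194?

U+03B4: 2-byte form → CE B4.
U+30E1: 3-byte form → E3 83 A1.
U+1F649: 4-byte form → F0 9F 99 89.
U+0723: 2-byte form → DC A3.
U+34EE: 3-byte form → E3 93 AE.
U+BD194: 4-byte form → F2 BD 86 94.
Concatenated (18 bytes): CE B4 E3 83 A1 F0 9F 99 89 DC A3 E3 93 AE F2 BD 86 94.

CE B4 E3 83 A1 F0 9F 99 89 DC A3 E3 93 AE F2 BD 86 94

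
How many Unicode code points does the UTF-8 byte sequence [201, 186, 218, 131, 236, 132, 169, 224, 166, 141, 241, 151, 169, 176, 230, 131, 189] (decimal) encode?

Byte at offset 0: 0xC9 = 11001001 → 2-byte char (#1). Advance 2.
Byte at offset 2: 0xDA = 11011010 → 2-byte char (#2). Advance 2.
Byte at offset 4: 0xEC = 11101100 → 3-byte char (#3). Advance 3.
Byte at offset 7: 0xE0 = 11100000 → 3-byte char (#4). Advance 3.
Byte at offset 10: 0xF1 = 11110001 → 4-byte char (#5). Advance 4.
Byte at offset 14: 0xE6 = 11100110 → 3-byte char (#6). Advance 3.
Reached end at offset 17 after 6 code points.

6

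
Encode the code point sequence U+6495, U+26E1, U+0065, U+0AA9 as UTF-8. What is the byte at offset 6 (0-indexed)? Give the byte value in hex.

U+6495 → 3-byte form E6 92 95 at offsets 0–2.
U+26E1 → 3-byte form E2 9B A1 at offsets 3–5.
U+0065 → 1-byte form 65 at offsets 6–6.
Offset 6 falls in char 3's range; it's byte 1 of 65 = 0x65.

0x65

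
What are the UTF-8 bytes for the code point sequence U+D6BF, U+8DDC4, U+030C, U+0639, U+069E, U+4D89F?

U+D6BF: 3-byte form → ED 9A BF.
U+8DDC4: 4-byte form → F2 8D B7 84.
U+030C: 2-byte form → CC 8C.
U+0639: 2-byte form → D8 B9.
U+069E: 2-byte form → DA 9E.
U+4D89F: 4-byte form → F1 8D A2 9F.
Concatenated (17 bytes): ED 9A BF F2 8D B7 84 CC 8C D8 B9 DA 9E F1 8D A2 9F.

ED 9A BF F2 8D B7 84 CC 8C D8 B9 DA 9E F1 8D A2 9F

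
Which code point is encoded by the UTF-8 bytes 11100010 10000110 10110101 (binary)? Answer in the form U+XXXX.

Leading byte 0xE2 = 11100010 matches 1110xxxx → 3-byte sequence.
Byte 1: 0xE2 = 11100010, payload 0010 (4 bits).
Byte 2: 0x86 = 10000110 (10xxxxxx ✓), payload 000110.
Byte 3: 0xB5 = 10110101 (10xxxxxx ✓), payload 110101.
Concatenate: 0010000110110101 = 0x21B5 (16 bits → U+21B5).

U+21B5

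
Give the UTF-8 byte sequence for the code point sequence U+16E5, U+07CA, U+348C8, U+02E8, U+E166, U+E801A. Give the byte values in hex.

E1 9B A5 DF 8A F0 B4 A3 88 CB A8 EE 85 A6 F3 A8 80 9A

U+16E5: 3-byte form → E1 9B A5.
U+07CA: 2-byte form → DF 8A.
U+348C8: 4-byte form → F0 B4 A3 88.
U+02E8: 2-byte form → CB A8.
U+E166: 3-byte form → EE 85 A6.
U+E801A: 4-byte form → F3 A8 80 9A.
Concatenated (18 bytes): E1 9B A5 DF 8A F0 B4 A3 88 CB A8 EE 85 A6 F3 A8 80 9A.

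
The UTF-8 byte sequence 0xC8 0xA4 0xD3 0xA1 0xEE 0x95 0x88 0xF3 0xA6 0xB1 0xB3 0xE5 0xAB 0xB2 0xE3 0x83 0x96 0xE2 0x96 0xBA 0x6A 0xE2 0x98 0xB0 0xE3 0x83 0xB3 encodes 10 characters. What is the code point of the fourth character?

U+E6C73

Offset 0: leading byte 0xC8 = 11001000 → 2-byte char #1 = C8 A4.
Offset 2: leading byte 0xD3 = 11010011 → 2-byte char #2 = D3 A1.
Offset 4: leading byte 0xEE = 11101110 → 3-byte char #3 = EE 95 88.
Offset 7: leading byte 0xF3 = 11110011 → 4-byte char #4 = F3 A6 B1 B3.
Leading byte 0xF3 = 11110011 matches 11110xxx → 4-byte sequence.
Byte 1: 0xF3 = 11110011, payload 011 (3 bits).
Byte 2: 0xA6 = 10100110 (10xxxxxx ✓), payload 100110.
Byte 3: 0xB1 = 10110001 (10xxxxxx ✓), payload 110001.
Byte 4: 0xB3 = 10110011 (10xxxxxx ✓), payload 110011.
Concatenate: 011100110110001110011 = 0xE6C73 (21 bits → U+E6C73).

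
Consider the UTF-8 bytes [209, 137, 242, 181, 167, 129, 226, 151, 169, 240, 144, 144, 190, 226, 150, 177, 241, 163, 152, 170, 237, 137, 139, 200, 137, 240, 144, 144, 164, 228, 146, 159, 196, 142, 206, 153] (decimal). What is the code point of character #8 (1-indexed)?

Offset 0: leading byte 0xD1 = 11010001 → 2-byte char #1 = D1 89.
Offset 2: leading byte 0xF2 = 11110010 → 4-byte char #2 = F2 B5 A7 81.
Offset 6: leading byte 0xE2 = 11100010 → 3-byte char #3 = E2 97 A9.
Offset 9: leading byte 0xF0 = 11110000 → 4-byte char #4 = F0 90 90 BE.
Offset 13: leading byte 0xE2 = 11100010 → 3-byte char #5 = E2 96 B1.
Offset 16: leading byte 0xF1 = 11110001 → 4-byte char #6 = F1 A3 98 AA.
Offset 20: leading byte 0xED = 11101101 → 3-byte char #7 = ED 89 8B.
Offset 23: leading byte 0xC8 = 11001000 → 2-byte char #8 = C8 89.
Leading byte 0xC8 = 11001000 matches 110xxxxx → 2-byte sequence.
Byte 1: 0xC8 = 11001000, payload 01000 (5 bits).
Byte 2: 0x89 = 10001001 (10xxxxxx ✓), payload 001001.
Concatenate: 01000001001 = 0x209 (11 bits → U+0209).

U+0209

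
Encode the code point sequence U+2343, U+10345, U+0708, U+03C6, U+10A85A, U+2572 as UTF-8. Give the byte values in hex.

U+2343: 3-byte form → E2 8D 83.
U+10345: 4-byte form → F0 90 8D 85.
U+0708: 2-byte form → DC 88.
U+03C6: 2-byte form → CF 86.
U+10A85A: 4-byte form → F4 8A A1 9A.
U+2572: 3-byte form → E2 95 B2.
Concatenated (18 bytes): E2 8D 83 F0 90 8D 85 DC 88 CF 86 F4 8A A1 9A E2 95 B2.

E2 8D 83 F0 90 8D 85 DC 88 CF 86 F4 8A A1 9A E2 95 B2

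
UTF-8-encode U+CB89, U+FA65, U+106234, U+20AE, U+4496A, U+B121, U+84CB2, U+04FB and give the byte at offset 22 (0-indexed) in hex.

U+CB89 → 3-byte form EC AE 89 at offsets 0–2.
U+FA65 → 3-byte form EF A9 A5 at offsets 3–5.
U+106234 → 4-byte form F4 86 88 B4 at offsets 6–9.
U+20AE → 3-byte form E2 82 AE at offsets 10–12.
U+4496A → 4-byte form F1 84 A5 AA at offsets 13–16.
U+B121 → 3-byte form EB 84 A1 at offsets 17–19.
U+84CB2 → 4-byte form F2 84 B2 B2 at offsets 20–23.
Offset 22 falls in char 7's range; it's byte 3 of F2 84 B2 B2 = 0xB2.

0xB2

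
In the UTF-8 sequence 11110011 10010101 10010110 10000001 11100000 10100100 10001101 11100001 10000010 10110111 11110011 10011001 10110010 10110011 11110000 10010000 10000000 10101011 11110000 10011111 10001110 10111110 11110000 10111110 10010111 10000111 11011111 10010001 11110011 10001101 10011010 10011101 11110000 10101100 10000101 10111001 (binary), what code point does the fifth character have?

U+1002B

Offset 0: leading byte 0xF3 = 11110011 → 4-byte char #1 = F3 95 96 81.
Offset 4: leading byte 0xE0 = 11100000 → 3-byte char #2 = E0 A4 8D.
Offset 7: leading byte 0xE1 = 11100001 → 3-byte char #3 = E1 82 B7.
Offset 10: leading byte 0xF3 = 11110011 → 4-byte char #4 = F3 99 B2 B3.
Offset 14: leading byte 0xF0 = 11110000 → 4-byte char #5 = F0 90 80 AB.
Leading byte 0xF0 = 11110000 matches 11110xxx → 4-byte sequence.
Byte 1: 0xF0 = 11110000, payload 000 (3 bits).
Byte 2: 0x90 = 10010000 (10xxxxxx ✓), payload 010000.
Byte 3: 0x80 = 10000000 (10xxxxxx ✓), payload 000000.
Byte 4: 0xAB = 10101011 (10xxxxxx ✓), payload 101011.
Concatenate: 000010000000000101011 = 0x1002B (21 bits → U+1002B).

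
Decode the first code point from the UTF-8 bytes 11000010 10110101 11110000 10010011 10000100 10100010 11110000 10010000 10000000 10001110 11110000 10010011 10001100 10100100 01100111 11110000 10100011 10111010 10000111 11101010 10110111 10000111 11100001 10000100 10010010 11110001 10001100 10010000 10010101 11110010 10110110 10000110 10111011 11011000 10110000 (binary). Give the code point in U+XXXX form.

U+00B5

Offset 0: leading byte 0xC2 = 11000010 → 2-byte char #1 = C2 B5.
Leading byte 0xC2 = 11000010 matches 110xxxxx → 2-byte sequence.
Byte 1: 0xC2 = 11000010, payload 00010 (5 bits).
Byte 2: 0xB5 = 10110101 (10xxxxxx ✓), payload 110101.
Concatenate: 00010110101 = 0xB5 (11 bits → U+00B5).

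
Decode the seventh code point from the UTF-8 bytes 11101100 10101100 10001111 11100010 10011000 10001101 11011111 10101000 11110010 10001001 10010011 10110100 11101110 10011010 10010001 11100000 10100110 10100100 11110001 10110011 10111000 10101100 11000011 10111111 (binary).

Offset 0: leading byte 0xEC = 11101100 → 3-byte char #1 = EC AC 8F.
Offset 3: leading byte 0xE2 = 11100010 → 3-byte char #2 = E2 98 8D.
Offset 6: leading byte 0xDF = 11011111 → 2-byte char #3 = DF A8.
Offset 8: leading byte 0xF2 = 11110010 → 4-byte char #4 = F2 89 93 B4.
Offset 12: leading byte 0xEE = 11101110 → 3-byte char #5 = EE 9A 91.
Offset 15: leading byte 0xE0 = 11100000 → 3-byte char #6 = E0 A6 A4.
Offset 18: leading byte 0xF1 = 11110001 → 4-byte char #7 = F1 B3 B8 AC.
Leading byte 0xF1 = 11110001 matches 11110xxx → 4-byte sequence.
Byte 1: 0xF1 = 11110001, payload 001 (3 bits).
Byte 2: 0xB3 = 10110011 (10xxxxxx ✓), payload 110011.
Byte 3: 0xB8 = 10111000 (10xxxxxx ✓), payload 111000.
Byte 4: 0xAC = 10101100 (10xxxxxx ✓), payload 101100.
Concatenate: 001110011111000101100 = 0x73E2C (21 bits → U+73E2C).

U+73E2C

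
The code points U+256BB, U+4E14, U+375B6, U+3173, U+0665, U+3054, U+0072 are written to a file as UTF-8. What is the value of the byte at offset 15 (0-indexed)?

U+256BB → 4-byte form F0 A5 9A BB at offsets 0–3.
U+4E14 → 3-byte form E4 B8 94 at offsets 4–6.
U+375B6 → 4-byte form F0 B7 96 B6 at offsets 7–10.
U+3173 → 3-byte form E3 85 B3 at offsets 11–13.
U+0665 → 2-byte form D9 A5 at offsets 14–15.
Offset 15 falls in char 5's range; it's byte 2 of D9 A5 = 0xA5.

0xA5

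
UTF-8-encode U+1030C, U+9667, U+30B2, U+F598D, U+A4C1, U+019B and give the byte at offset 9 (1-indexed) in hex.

0x82

1-indexed offset 9 is 0-indexed offset 8.
U+1030C → 4-byte form F0 90 8C 8C at offsets 0–3.
U+9667 → 3-byte form E9 99 A7 at offsets 4–6.
U+30B2 → 3-byte form E3 82 B2 at offsets 7–9.
Offset 8 falls in char 3's range; it's byte 2 of E3 82 B2 = 0x82.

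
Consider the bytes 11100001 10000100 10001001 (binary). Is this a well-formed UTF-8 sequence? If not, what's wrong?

Leading byte 0xE1 = 11100001 → 3-byte form.
Continuation bytes 0x84=10000100, 0x89=10001001 all match 10xxxxxx.
Decoded value 0x1109 is ≥ 0x800 (shortest form) and not a surrogate.

valid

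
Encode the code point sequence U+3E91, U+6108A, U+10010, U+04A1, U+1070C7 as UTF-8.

U+3E91: 3-byte form → E3 BA 91.
U+6108A: 4-byte form → F1 A1 82 8A.
U+10010: 4-byte form → F0 90 80 90.
U+04A1: 2-byte form → D2 A1.
U+1070C7: 4-byte form → F4 87 83 87.
Concatenated (17 bytes): E3 BA 91 F1 A1 82 8A F0 90 80 90 D2 A1 F4 87 83 87.

E3 BA 91 F1 A1 82 8A F0 90 80 90 D2 A1 F4 87 83 87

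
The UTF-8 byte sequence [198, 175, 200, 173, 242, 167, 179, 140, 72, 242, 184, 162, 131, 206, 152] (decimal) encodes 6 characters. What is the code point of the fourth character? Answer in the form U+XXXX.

U+0048

Offset 0: leading byte 0xC6 = 11000110 → 2-byte char #1 = C6 AF.
Offset 2: leading byte 0xC8 = 11001000 → 2-byte char #2 = C8 AD.
Offset 4: leading byte 0xF2 = 11110010 → 4-byte char #3 = F2 A7 B3 8C.
Offset 8: leading byte 0x48 = 01001000 → 1-byte char #4 = 48.
Leading byte 0x48 = 01001000 matches 0xxxxxxx → 1-byte sequence.
Byte 1: 0x48 = 01001000, payload 1001000 (7 bits).
Concatenate: 1001000 = 0x48 (7 bits → U+0048).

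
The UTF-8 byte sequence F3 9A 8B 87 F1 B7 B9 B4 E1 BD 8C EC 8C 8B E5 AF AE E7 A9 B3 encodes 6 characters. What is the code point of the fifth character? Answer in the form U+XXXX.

Offset 0: leading byte 0xF3 = 11110011 → 4-byte char #1 = F3 9A 8B 87.
Offset 4: leading byte 0xF1 = 11110001 → 4-byte char #2 = F1 B7 B9 B4.
Offset 8: leading byte 0xE1 = 11100001 → 3-byte char #3 = E1 BD 8C.
Offset 11: leading byte 0xEC = 11101100 → 3-byte char #4 = EC 8C 8B.
Offset 14: leading byte 0xE5 = 11100101 → 3-byte char #5 = E5 AF AE.
Leading byte 0xE5 = 11100101 matches 1110xxxx → 3-byte sequence.
Byte 1: 0xE5 = 11100101, payload 0101 (4 bits).
Byte 2: 0xAF = 10101111 (10xxxxxx ✓), payload 101111.
Byte 3: 0xAE = 10101110 (10xxxxxx ✓), payload 101110.
Concatenate: 0101101111101110 = 0x5BEE (16 bits → U+5BEE).

U+5BEE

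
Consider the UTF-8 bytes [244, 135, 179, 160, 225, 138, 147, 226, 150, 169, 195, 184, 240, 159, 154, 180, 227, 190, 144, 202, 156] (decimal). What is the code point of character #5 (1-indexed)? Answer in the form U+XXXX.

U+1F6B4

Offset 0: leading byte 0xF4 = 11110100 → 4-byte char #1 = F4 87 B3 A0.
Offset 4: leading byte 0xE1 = 11100001 → 3-byte char #2 = E1 8A 93.
Offset 7: leading byte 0xE2 = 11100010 → 3-byte char #3 = E2 96 A9.
Offset 10: leading byte 0xC3 = 11000011 → 2-byte char #4 = C3 B8.
Offset 12: leading byte 0xF0 = 11110000 → 4-byte char #5 = F0 9F 9A B4.
Leading byte 0xF0 = 11110000 matches 11110xxx → 4-byte sequence.
Byte 1: 0xF0 = 11110000, payload 000 (3 bits).
Byte 2: 0x9F = 10011111 (10xxxxxx ✓), payload 011111.
Byte 3: 0x9A = 10011010 (10xxxxxx ✓), payload 011010.
Byte 4: 0xB4 = 10110100 (10xxxxxx ✓), payload 110100.
Concatenate: 000011111011010110100 = 0x1F6B4 (21 bits → U+1F6B4).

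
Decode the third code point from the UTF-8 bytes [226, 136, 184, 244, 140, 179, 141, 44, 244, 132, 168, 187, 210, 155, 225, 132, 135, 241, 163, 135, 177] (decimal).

Offset 0: leading byte 0xE2 = 11100010 → 3-byte char #1 = E2 88 B8.
Offset 3: leading byte 0xF4 = 11110100 → 4-byte char #2 = F4 8C B3 8D.
Offset 7: leading byte 0x2C = 00101100 → 1-byte char #3 = 2C.
Leading byte 0x2C = 00101100 matches 0xxxxxxx → 1-byte sequence.
Byte 1: 0x2C = 00101100, payload 0101100 (7 bits).
Concatenate: 0101100 = 0x2C (7 bits → U+002C).

U+002C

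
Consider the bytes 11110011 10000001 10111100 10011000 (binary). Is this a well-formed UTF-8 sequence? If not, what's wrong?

Leading byte 0xF3 = 11110011 → 4-byte form.
Continuation bytes 0x81=10000001, 0xBC=10111100, 0x98=10011000 all match 10xxxxxx.
Decoded value 0xC1F18 is ≥ 0x10000 (shortest form) and not a surrogate.

valid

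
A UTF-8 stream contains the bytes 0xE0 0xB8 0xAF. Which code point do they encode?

Leading byte 0xE0 = 11100000 matches 1110xxxx → 3-byte sequence.
Byte 1: 0xE0 = 11100000, payload 0000 (4 bits).
Byte 2: 0xB8 = 10111000 (10xxxxxx ✓), payload 111000.
Byte 3: 0xAF = 10101111 (10xxxxxx ✓), payload 101111.
Concatenate: 0000111000101111 = 0xE2F (16 bits → U+0E2F).

U+0E2F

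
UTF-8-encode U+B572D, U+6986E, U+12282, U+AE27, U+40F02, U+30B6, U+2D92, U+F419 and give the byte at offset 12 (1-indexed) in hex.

1-indexed offset 12 is 0-indexed offset 11.
U+B572D → 4-byte form F2 B5 9C AD at offsets 0–3.
U+6986E → 4-byte form F1 A9 A1 AE at offsets 4–7.
U+12282 → 4-byte form F0 92 8A 82 at offsets 8–11.
Offset 11 falls in char 3's range; it's byte 4 of F0 92 8A 82 = 0x82.

0x82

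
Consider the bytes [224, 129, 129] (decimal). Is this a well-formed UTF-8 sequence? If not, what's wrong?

Leading byte 0xE0 = 11100000 → 3-byte form.
Continuation bytes all match 10xxxxxx. Payload decodes to 0x41.
But 0x41 < 0x800, the minimum for a 3-byte sequence — this is an overlong encoding.

invalid (overlong encoding)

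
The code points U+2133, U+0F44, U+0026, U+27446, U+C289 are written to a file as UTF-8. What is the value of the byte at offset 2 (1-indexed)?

1-indexed offset 2 is 0-indexed offset 1.
U+2133 → 3-byte form E2 84 B3 at offsets 0–2.
Offset 1 falls in char 1's range; it's byte 2 of E2 84 B3 = 0x84.

0x84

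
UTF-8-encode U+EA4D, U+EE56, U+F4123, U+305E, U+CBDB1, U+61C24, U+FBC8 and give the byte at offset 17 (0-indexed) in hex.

U+EA4D → 3-byte form EE A9 8D at offsets 0–2.
U+EE56 → 3-byte form EE B9 96 at offsets 3–5.
U+F4123 → 4-byte form F3 B4 84 A3 at offsets 6–9.
U+305E → 3-byte form E3 81 9E at offsets 10–12.
U+CBDB1 → 4-byte form F3 8B B6 B1 at offsets 13–16.
U+61C24 → 4-byte form F1 A1 B0 A4 at offsets 17–20.
Offset 17 falls in char 6's range; it's byte 1 of F1 A1 B0 A4 = 0xF1.

0xF1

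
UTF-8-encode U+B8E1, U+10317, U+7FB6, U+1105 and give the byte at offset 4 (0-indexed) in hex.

0x90

U+B8E1 → 3-byte form EB A3 A1 at offsets 0–2.
U+10317 → 4-byte form F0 90 8C 97 at offsets 3–6.
Offset 4 falls in char 2's range; it's byte 2 of F0 90 8C 97 = 0x90.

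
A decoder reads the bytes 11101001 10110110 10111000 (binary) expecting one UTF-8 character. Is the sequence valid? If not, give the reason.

Leading byte 0xE9 = 11101001 → 3-byte form.
Continuation bytes 0xB6=10110110, 0xB8=10111000 all match 10xxxxxx.
Decoded value 0x9DB8 is ≥ 0x800 (shortest form) and not a surrogate.

valid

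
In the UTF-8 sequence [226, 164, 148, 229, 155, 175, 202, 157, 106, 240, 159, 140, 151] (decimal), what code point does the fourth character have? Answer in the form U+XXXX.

Offset 0: leading byte 0xE2 = 11100010 → 3-byte char #1 = E2 A4 94.
Offset 3: leading byte 0xE5 = 11100101 → 3-byte char #2 = E5 9B AF.
Offset 6: leading byte 0xCA = 11001010 → 2-byte char #3 = CA 9D.
Offset 8: leading byte 0x6A = 01101010 → 1-byte char #4 = 6A.
Leading byte 0x6A = 01101010 matches 0xxxxxxx → 1-byte sequence.
Byte 1: 0x6A = 01101010, payload 1101010 (7 bits).
Concatenate: 1101010 = 0x6A (7 bits → U+006A).

U+006A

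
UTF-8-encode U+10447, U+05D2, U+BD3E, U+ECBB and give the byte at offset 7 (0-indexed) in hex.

U+10447 → 4-byte form F0 90 91 87 at offsets 0–3.
U+05D2 → 2-byte form D7 92 at offsets 4–5.
U+BD3E → 3-byte form EB B4 BE at offsets 6–8.
Offset 7 falls in char 3's range; it's byte 2 of EB B4 BE = 0xB4.

0xB4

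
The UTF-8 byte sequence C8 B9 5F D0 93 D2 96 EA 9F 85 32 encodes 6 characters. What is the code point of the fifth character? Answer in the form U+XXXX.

U+A7C5

Offset 0: leading byte 0xC8 = 11001000 → 2-byte char #1 = C8 B9.
Offset 2: leading byte 0x5F = 01011111 → 1-byte char #2 = 5F.
Offset 3: leading byte 0xD0 = 11010000 → 2-byte char #3 = D0 93.
Offset 5: leading byte 0xD2 = 11010010 → 2-byte char #4 = D2 96.
Offset 7: leading byte 0xEA = 11101010 → 3-byte char #5 = EA 9F 85.
Leading byte 0xEA = 11101010 matches 1110xxxx → 3-byte sequence.
Byte 1: 0xEA = 11101010, payload 1010 (4 bits).
Byte 2: 0x9F = 10011111 (10xxxxxx ✓), payload 011111.
Byte 3: 0x85 = 10000101 (10xxxxxx ✓), payload 000101.
Concatenate: 1010011111000101 = 0xA7C5 (16 bits → U+A7C5).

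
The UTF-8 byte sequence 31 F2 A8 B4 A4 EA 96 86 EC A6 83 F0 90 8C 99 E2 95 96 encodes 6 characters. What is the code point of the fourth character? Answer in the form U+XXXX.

U+C983

Offset 0: leading byte 0x31 = 00110001 → 1-byte char #1 = 31.
Offset 1: leading byte 0xF2 = 11110010 → 4-byte char #2 = F2 A8 B4 A4.
Offset 5: leading byte 0xEA = 11101010 → 3-byte char #3 = EA 96 86.
Offset 8: leading byte 0xEC = 11101100 → 3-byte char #4 = EC A6 83.
Leading byte 0xEC = 11101100 matches 1110xxxx → 3-byte sequence.
Byte 1: 0xEC = 11101100, payload 1100 (4 bits).
Byte 2: 0xA6 = 10100110 (10xxxxxx ✓), payload 100110.
Byte 3: 0x83 = 10000011 (10xxxxxx ✓), payload 000011.
Concatenate: 1100100110000011 = 0xC983 (16 bits → U+C983).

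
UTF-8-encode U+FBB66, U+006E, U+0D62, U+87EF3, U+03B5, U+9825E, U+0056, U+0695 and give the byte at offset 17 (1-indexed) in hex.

0x89

1-indexed offset 17 is 0-indexed offset 16.
U+FBB66 → 4-byte form F3 BB AD A6 at offsets 0–3.
U+006E → 1-byte form 6E at offsets 4–4.
U+0D62 → 3-byte form E0 B5 A2 at offsets 5–7.
U+87EF3 → 4-byte form F2 87 BB B3 at offsets 8–11.
U+03B5 → 2-byte form CE B5 at offsets 12–13.
U+9825E → 4-byte form F2 98 89 9E at offsets 14–17.
Offset 16 falls in char 6's range; it's byte 3 of F2 98 89 9E = 0x89.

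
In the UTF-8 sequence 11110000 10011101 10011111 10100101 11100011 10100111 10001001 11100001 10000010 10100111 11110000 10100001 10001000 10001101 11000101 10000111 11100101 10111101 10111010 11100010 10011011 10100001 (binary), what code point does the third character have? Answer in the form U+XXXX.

U+10A7

Offset 0: leading byte 0xF0 = 11110000 → 4-byte char #1 = F0 9D 9F A5.
Offset 4: leading byte 0xE3 = 11100011 → 3-byte char #2 = E3 A7 89.
Offset 7: leading byte 0xE1 = 11100001 → 3-byte char #3 = E1 82 A7.
Leading byte 0xE1 = 11100001 matches 1110xxxx → 3-byte sequence.
Byte 1: 0xE1 = 11100001, payload 0001 (4 bits).
Byte 2: 0x82 = 10000010 (10xxxxxx ✓), payload 000010.
Byte 3: 0xA7 = 10100111 (10xxxxxx ✓), payload 100111.
Concatenate: 0001000010100111 = 0x10A7 (16 bits → U+10A7).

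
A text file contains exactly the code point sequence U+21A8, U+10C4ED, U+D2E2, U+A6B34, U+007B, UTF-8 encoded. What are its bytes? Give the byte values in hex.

E2 86 A8 F4 8C 93 AD ED 8B A2 F2 A6 AC B4 7B

U+21A8: 3-byte form → E2 86 A8.
U+10C4ED: 4-byte form → F4 8C 93 AD.
U+D2E2: 3-byte form → ED 8B A2.
U+A6B34: 4-byte form → F2 A6 AC B4.
U+007B: 1-byte form → 7B.
Concatenated (15 bytes): E2 86 A8 F4 8C 93 AD ED 8B A2 F2 A6 AC B4 7B.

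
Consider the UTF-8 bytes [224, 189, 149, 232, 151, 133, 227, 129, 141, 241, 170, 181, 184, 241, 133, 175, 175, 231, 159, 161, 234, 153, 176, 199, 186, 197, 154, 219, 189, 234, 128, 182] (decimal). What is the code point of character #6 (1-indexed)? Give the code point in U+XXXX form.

U+77E1

Offset 0: leading byte 0xE0 = 11100000 → 3-byte char #1 = E0 BD 95.
Offset 3: leading byte 0xE8 = 11101000 → 3-byte char #2 = E8 97 85.
Offset 6: leading byte 0xE3 = 11100011 → 3-byte char #3 = E3 81 8D.
Offset 9: leading byte 0xF1 = 11110001 → 4-byte char #4 = F1 AA B5 B8.
Offset 13: leading byte 0xF1 = 11110001 → 4-byte char #5 = F1 85 AF AF.
Offset 17: leading byte 0xE7 = 11100111 → 3-byte char #6 = E7 9F A1.
Leading byte 0xE7 = 11100111 matches 1110xxxx → 3-byte sequence.
Byte 1: 0xE7 = 11100111, payload 0111 (4 bits).
Byte 2: 0x9F = 10011111 (10xxxxxx ✓), payload 011111.
Byte 3: 0xA1 = 10100001 (10xxxxxx ✓), payload 100001.
Concatenate: 0111011111100001 = 0x77E1 (16 bits → U+77E1).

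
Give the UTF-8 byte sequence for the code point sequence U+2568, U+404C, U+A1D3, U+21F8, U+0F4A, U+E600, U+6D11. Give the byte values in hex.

E2 95 A8 E4 81 8C EA 87 93 E2 87 B8 E0 BD 8A EE 98 80 E6 B4 91

U+2568: 3-byte form → E2 95 A8.
U+404C: 3-byte form → E4 81 8C.
U+A1D3: 3-byte form → EA 87 93.
U+21F8: 3-byte form → E2 87 B8.
U+0F4A: 3-byte form → E0 BD 8A.
U+E600: 3-byte form → EE 98 80.
U+6D11: 3-byte form → E6 B4 91.
Concatenated (21 bytes): E2 95 A8 E4 81 8C EA 87 93 E2 87 B8 E0 BD 8A EE 98 80 E6 B4 91.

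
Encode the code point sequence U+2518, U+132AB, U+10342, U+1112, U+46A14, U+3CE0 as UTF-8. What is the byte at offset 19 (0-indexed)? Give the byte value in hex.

U+2518 → 3-byte form E2 94 98 at offsets 0–2.
U+132AB → 4-byte form F0 93 8A AB at offsets 3–6.
U+10342 → 4-byte form F0 90 8D 82 at offsets 7–10.
U+1112 → 3-byte form E1 84 92 at offsets 11–13.
U+46A14 → 4-byte form F1 86 A8 94 at offsets 14–17.
U+3CE0 → 3-byte form E3 B3 A0 at offsets 18–20.
Offset 19 falls in char 6's range; it's byte 2 of E3 B3 A0 = 0xB3.

0xB3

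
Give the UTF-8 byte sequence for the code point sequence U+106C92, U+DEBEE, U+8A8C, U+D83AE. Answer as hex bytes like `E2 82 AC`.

U+106C92: 4-byte form → F4 86 B2 92.
U+DEBEE: 4-byte form → F3 9E AF AE.
U+8A8C: 3-byte form → E8 AA 8C.
U+D83AE: 4-byte form → F3 98 8E AE.
Concatenated (15 bytes): F4 86 B2 92 F3 9E AF AE E8 AA 8C F3 98 8E AE.

F4 86 B2 92 F3 9E AF AE E8 AA 8C F3 98 8E AE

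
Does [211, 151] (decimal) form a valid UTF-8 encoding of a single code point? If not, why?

Leading byte 0xD3 = 11010011 → 2-byte form.
Continuation bytes 0x97=10010111 all match 10xxxxxx.
Decoded value 0x4D7 is ≥ 0x80 (shortest form) and not a surrogate.

valid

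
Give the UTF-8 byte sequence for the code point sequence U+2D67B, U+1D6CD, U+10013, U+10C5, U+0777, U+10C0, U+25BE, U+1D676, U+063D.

U+2D67B: 4-byte form → F0 AD 99 BB.
U+1D6CD: 4-byte form → F0 9D 9B 8D.
U+10013: 4-byte form → F0 90 80 93.
U+10C5: 3-byte form → E1 83 85.
U+0777: 2-byte form → DD B7.
U+10C0: 3-byte form → E1 83 80.
U+25BE: 3-byte form → E2 96 BE.
U+1D676: 4-byte form → F0 9D 99 B6.
U+063D: 2-byte form → D8 BD.
Concatenated (29 bytes): F0 AD 99 BB F0 9D 9B 8D F0 90 80 93 E1 83 85 DD B7 E1 83 80 E2 96 BE F0 9D 99 B6 D8 BD.

F0 AD 99 BB F0 9D 9B 8D F0 90 80 93 E1 83 85 DD B7 E1 83 80 E2 96 BE F0 9D 99 B6 D8 BD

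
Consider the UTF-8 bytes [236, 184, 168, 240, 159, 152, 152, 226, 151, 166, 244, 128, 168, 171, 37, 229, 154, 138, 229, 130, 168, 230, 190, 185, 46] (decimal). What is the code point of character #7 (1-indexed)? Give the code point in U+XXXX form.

Offset 0: leading byte 0xEC = 11101100 → 3-byte char #1 = EC B8 A8.
Offset 3: leading byte 0xF0 = 11110000 → 4-byte char #2 = F0 9F 98 98.
Offset 7: leading byte 0xE2 = 11100010 → 3-byte char #3 = E2 97 A6.
Offset 10: leading byte 0xF4 = 11110100 → 4-byte char #4 = F4 80 A8 AB.
Offset 14: leading byte 0x25 = 00100101 → 1-byte char #5 = 25.
Offset 15: leading byte 0xE5 = 11100101 → 3-byte char #6 = E5 9A 8A.
Offset 18: leading byte 0xE5 = 11100101 → 3-byte char #7 = E5 82 A8.
Leading byte 0xE5 = 11100101 matches 1110xxxx → 3-byte sequence.
Byte 1: 0xE5 = 11100101, payload 0101 (4 bits).
Byte 2: 0x82 = 10000010 (10xxxxxx ✓), payload 000010.
Byte 3: 0xA8 = 10101000 (10xxxxxx ✓), payload 101000.
Concatenate: 0101000010101000 = 0x50A8 (16 bits → U+50A8).

U+50A8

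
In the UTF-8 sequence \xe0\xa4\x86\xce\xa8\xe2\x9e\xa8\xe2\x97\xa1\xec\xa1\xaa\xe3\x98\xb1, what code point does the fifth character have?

U+C86A

Offset 0: leading byte 0xE0 = 11100000 → 3-byte char #1 = E0 A4 86.
Offset 3: leading byte 0xCE = 11001110 → 2-byte char #2 = CE A8.
Offset 5: leading byte 0xE2 = 11100010 → 3-byte char #3 = E2 9E A8.
Offset 8: leading byte 0xE2 = 11100010 → 3-byte char #4 = E2 97 A1.
Offset 11: leading byte 0xEC = 11101100 → 3-byte char #5 = EC A1 AA.
Leading byte 0xEC = 11101100 matches 1110xxxx → 3-byte sequence.
Byte 1: 0xEC = 11101100, payload 1100 (4 bits).
Byte 2: 0xA1 = 10100001 (10xxxxxx ✓), payload 100001.
Byte 3: 0xAA = 10101010 (10xxxxxx ✓), payload 101010.
Concatenate: 1100100001101010 = 0xC86A (16 bits → U+C86A).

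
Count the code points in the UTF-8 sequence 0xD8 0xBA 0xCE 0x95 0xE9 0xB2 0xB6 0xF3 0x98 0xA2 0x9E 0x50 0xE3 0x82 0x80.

Byte at offset 0: 0xD8 = 11011000 → 2-byte char (#1). Advance 2.
Byte at offset 2: 0xCE = 11001110 → 2-byte char (#2). Advance 2.
Byte at offset 4: 0xE9 = 11101001 → 3-byte char (#3). Advance 3.
Byte at offset 7: 0xF3 = 11110011 → 4-byte char (#4). Advance 4.
Byte at offset 11: 0x50 = 01010000 → 1-byte char (#5). Advance 1.
Byte at offset 12: 0xE3 = 11100011 → 3-byte char (#6). Advance 3.
Reached end at offset 15 after 6 code points.

6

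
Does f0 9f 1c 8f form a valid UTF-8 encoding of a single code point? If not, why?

invalid (non-continuation byte where continuation expected)

Leading byte 0xF0 = 11110000 → 4-byte form.
Byte 3 is 0x1C = 00011100, which is not 10xxxxxx — expected a continuation byte.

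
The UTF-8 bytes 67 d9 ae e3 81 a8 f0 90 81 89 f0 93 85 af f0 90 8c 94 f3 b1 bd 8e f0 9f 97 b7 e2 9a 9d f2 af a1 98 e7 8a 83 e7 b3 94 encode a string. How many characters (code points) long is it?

Byte at offset 0: 0x67 = 01100111 → 1-byte char (#1). Advance 1.
Byte at offset 1: 0xD9 = 11011001 → 2-byte char (#2). Advance 2.
Byte at offset 3: 0xE3 = 11100011 → 3-byte char (#3). Advance 3.
Byte at offset 6: 0xF0 = 11110000 → 4-byte char (#4). Advance 4.
Byte at offset 10: 0xF0 = 11110000 → 4-byte char (#5). Advance 4.
Byte at offset 14: 0xF0 = 11110000 → 4-byte char (#6). Advance 4.
Byte at offset 18: 0xF3 = 11110011 → 4-byte char (#7). Advance 4.
Byte at offset 22: 0xF0 = 11110000 → 4-byte char (#8). Advance 4.
Byte at offset 26: 0xE2 = 11100010 → 3-byte char (#9). Advance 3.
Byte at offset 29: 0xF2 = 11110010 → 4-byte char (#10). Advance 4.
Byte at offset 33: 0xE7 = 11100111 → 3-byte char (#11). Advance 3.
Byte at offset 36: 0xE7 = 11100111 → 3-byte char (#12). Advance 3.
Reached end at offset 39 after 12 code points.

12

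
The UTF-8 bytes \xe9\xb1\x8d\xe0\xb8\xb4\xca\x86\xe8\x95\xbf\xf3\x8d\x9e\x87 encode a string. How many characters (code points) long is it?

Byte at offset 0: 0xE9 = 11101001 → 3-byte char (#1). Advance 3.
Byte at offset 3: 0xE0 = 11100000 → 3-byte char (#2). Advance 3.
Byte at offset 6: 0xCA = 11001010 → 2-byte char (#3). Advance 2.
Byte at offset 8: 0xE8 = 11101000 → 3-byte char (#4). Advance 3.
Byte at offset 11: 0xF3 = 11110011 → 4-byte char (#5). Advance 4.
Reached end at offset 15 after 5 code points.

5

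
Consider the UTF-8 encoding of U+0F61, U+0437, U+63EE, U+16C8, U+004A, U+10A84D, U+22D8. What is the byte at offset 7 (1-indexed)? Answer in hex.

1-indexed offset 7 is 0-indexed offset 6.
U+0F61 → 3-byte form E0 BD A1 at offsets 0–2.
U+0437 → 2-byte form D0 B7 at offsets 3–4.
U+63EE → 3-byte form E6 8F AE at offsets 5–7.
Offset 6 falls in char 3's range; it's byte 2 of E6 8F AE = 0x8F.

0x8F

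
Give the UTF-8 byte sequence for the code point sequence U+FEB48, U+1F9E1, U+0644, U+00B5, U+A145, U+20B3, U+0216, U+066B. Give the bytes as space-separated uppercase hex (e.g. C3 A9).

F3 BE AD 88 F0 9F A7 A1 D9 84 C2 B5 EA 85 85 E2 82 B3 C8 96 D9 AB

U+FEB48: 4-byte form → F3 BE AD 88.
U+1F9E1: 4-byte form → F0 9F A7 A1.
U+0644: 2-byte form → D9 84.
U+00B5: 2-byte form → C2 B5.
U+A145: 3-byte form → EA 85 85.
U+20B3: 3-byte form → E2 82 B3.
U+0216: 2-byte form → C8 96.
U+066B: 2-byte form → D9 AB.
Concatenated (22 bytes): F3 BE AD 88 F0 9F A7 A1 D9 84 C2 B5 EA 85 85 E2 82 B3 C8 96 D9 AB.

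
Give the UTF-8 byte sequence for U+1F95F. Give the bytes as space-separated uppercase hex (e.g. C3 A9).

U+1F95F = 0x1F95F = 129375 decimal. In range U+10000–U+10FFFF → 4-byte form: 11110xxx 10xxxxxx 10xxxxxx 10xxxxxx.
Binary (21 bits): 000011111100101011111.
Split 3+6+6+6: 000 | 011111 | 100101 | 011111.
Byte 1: 11110000 = 0xF0.
Byte 2: 10011111 = 0x9F.
Byte 3: 10100101 = 0xA5.
Byte 4: 10011111 = 0x9F.

F0 9F A5 9F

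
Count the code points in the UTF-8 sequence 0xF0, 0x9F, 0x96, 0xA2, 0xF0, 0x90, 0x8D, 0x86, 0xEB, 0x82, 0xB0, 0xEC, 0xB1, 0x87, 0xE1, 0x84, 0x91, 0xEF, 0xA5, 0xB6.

6

Byte at offset 0: 0xF0 = 11110000 → 4-byte char (#1). Advance 4.
Byte at offset 4: 0xF0 = 11110000 → 4-byte char (#2). Advance 4.
Byte at offset 8: 0xEB = 11101011 → 3-byte char (#3). Advance 3.
Byte at offset 11: 0xEC = 11101100 → 3-byte char (#4). Advance 3.
Byte at offset 14: 0xE1 = 11100001 → 3-byte char (#5). Advance 3.
Byte at offset 17: 0xEF = 11101111 → 3-byte char (#6). Advance 3.
Reached end at offset 20 after 6 code points.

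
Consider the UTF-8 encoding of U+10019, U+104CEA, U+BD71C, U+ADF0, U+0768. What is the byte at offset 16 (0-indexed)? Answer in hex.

U+10019 → 4-byte form F0 90 80 99 at offsets 0–3.
U+104CEA → 4-byte form F4 84 B3 AA at offsets 4–7.
U+BD71C → 4-byte form F2 BD 9C 9C at offsets 8–11.
U+ADF0 → 3-byte form EA B7 B0 at offsets 12–14.
U+0768 → 2-byte form DD A8 at offsets 15–16.
Offset 16 falls in char 5's range; it's byte 2 of DD A8 = 0xA8.

0xA8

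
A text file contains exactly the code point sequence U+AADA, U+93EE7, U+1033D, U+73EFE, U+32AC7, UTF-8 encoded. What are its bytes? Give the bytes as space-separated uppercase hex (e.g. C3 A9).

U+AADA: 3-byte form → EA AB 9A.
U+93EE7: 4-byte form → F2 93 BB A7.
U+1033D: 4-byte form → F0 90 8C BD.
U+73EFE: 4-byte form → F1 B3 BB BE.
U+32AC7: 4-byte form → F0 B2 AB 87.
Concatenated (19 bytes): EA AB 9A F2 93 BB A7 F0 90 8C BD F1 B3 BB BE F0 B2 AB 87.

EA AB 9A F2 93 BB A7 F0 90 8C BD F1 B3 BB BE F0 B2 AB 87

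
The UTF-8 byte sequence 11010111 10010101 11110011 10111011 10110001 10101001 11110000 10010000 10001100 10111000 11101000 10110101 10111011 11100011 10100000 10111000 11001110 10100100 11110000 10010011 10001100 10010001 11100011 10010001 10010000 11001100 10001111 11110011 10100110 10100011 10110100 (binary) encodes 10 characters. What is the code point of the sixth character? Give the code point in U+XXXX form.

Offset 0: leading byte 0xD7 = 11010111 → 2-byte char #1 = D7 95.
Offset 2: leading byte 0xF3 = 11110011 → 4-byte char #2 = F3 BB B1 A9.
Offset 6: leading byte 0xF0 = 11110000 → 4-byte char #3 = F0 90 8C B8.
Offset 10: leading byte 0xE8 = 11101000 → 3-byte char #4 = E8 B5 BB.
Offset 13: leading byte 0xE3 = 11100011 → 3-byte char #5 = E3 A0 B8.
Offset 16: leading byte 0xCE = 11001110 → 2-byte char #6 = CE A4.
Leading byte 0xCE = 11001110 matches 110xxxxx → 2-byte sequence.
Byte 1: 0xCE = 11001110, payload 01110 (5 bits).
Byte 2: 0xA4 = 10100100 (10xxxxxx ✓), payload 100100.
Concatenate: 01110100100 = 0x3A4 (11 bits → U+03A4).

U+03A4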